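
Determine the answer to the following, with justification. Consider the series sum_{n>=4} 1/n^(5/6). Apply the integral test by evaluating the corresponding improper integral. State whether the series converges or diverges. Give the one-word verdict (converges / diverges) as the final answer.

Let f(x) = x^(-5/6). Then f is positive, continuous, and decreasing on [4, infinity), so the integral test applies.
Compute the improper integral int_{4}^infinity f(x) dx:
  antiderivative F(x) = 6*x^(1/6).
  As x -> infinity, F(x) -> infinity (since p = 5/6 < 1).
  So the integral diverges. By the integral test, the series diverges.

diverges


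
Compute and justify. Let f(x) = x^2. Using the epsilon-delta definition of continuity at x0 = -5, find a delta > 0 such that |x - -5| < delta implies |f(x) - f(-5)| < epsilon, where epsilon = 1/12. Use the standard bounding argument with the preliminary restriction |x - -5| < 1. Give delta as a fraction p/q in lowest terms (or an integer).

Factor: |x^2 - (-5)^2| = |x - -5| * |x + -5|.
Impose |x - -5| < 1 first. Then |x + -5| = |(x - -5) + 2*(-5)| <= |x - -5| + 2*|-5| < 1 + 10 = 11.
So |x^2 - (-5)^2| < delta * 11.
We need delta * 11 <= 1/12, i.e. delta <= 1/12/11 = 1/132.
Since 1/132 < 1, this is tighter than 1; take delta = 1/132.
So delta = 1/132 works.

1/132


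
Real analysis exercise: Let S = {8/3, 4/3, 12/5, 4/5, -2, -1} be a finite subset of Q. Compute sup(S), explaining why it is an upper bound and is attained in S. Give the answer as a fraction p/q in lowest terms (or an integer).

S is finite, so sup(S) = max(S).
Sorted decreasing:
8/3, 12/5, 4/3, 4/5, -1, -2
The extremum is 8/3.
For every x in S, x <= 8/3. And 8/3 is in S, so it is attained.
Therefore sup(S) = 8/3.

8/3


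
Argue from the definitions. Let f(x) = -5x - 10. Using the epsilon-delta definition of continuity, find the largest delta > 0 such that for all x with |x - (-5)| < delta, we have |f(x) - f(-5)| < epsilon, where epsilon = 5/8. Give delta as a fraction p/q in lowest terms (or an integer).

We compute f(-5) = -5*(-5) - 10 = 15.
|f(x) - f(-5)| = |-5x - 10 - (15)| = |-5(x - (-5))| = 5|x - (-5)|.
We need 5|x - (-5)| < 5/8, i.e. |x - (-5)| < 5/8 / 5 = 1/8.
So any delta <= 1/8 works. Conversely, if delta > 1/8, then x = -5 + 1/8 satisfies |x - (-5)| = 1/8 < delta but |f(x) - f(-5)| = 5 * 1/8 = 5/8, which is not < 5/8; so no larger delta works.
Hence the largest such delta is 1/8.

1/8


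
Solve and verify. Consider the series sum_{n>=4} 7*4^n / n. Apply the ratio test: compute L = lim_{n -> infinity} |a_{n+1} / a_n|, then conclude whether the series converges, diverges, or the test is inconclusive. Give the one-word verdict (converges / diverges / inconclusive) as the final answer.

Let a_n denote the general term. Form the ratio a_{n+1}/a_n and simplify:
a_{n+1}/a_n = 4*n/(n + 1)
Take the limit as n -> infinity: L = 4.
Since L = 4 > 1 (or L = infinity), the ratio test implies the series diverges.

diverges


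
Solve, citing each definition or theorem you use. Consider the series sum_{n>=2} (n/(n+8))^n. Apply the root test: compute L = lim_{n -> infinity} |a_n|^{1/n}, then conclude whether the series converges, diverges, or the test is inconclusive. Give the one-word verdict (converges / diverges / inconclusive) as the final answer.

Let a_n denote the general term. Form |a_n|^(1/n) and simplify:
|a_n|^(1/n) = n/(n + 8)
Take the limit as n -> infinity: L = 1.
Since L = 1, the root test is inconclusive. (In fact a_n = (n/(n+8))^n -> e^(-8) != 0, so the nth-term test shows divergence; but the root test itself gives no conclusion.)

inconclusive


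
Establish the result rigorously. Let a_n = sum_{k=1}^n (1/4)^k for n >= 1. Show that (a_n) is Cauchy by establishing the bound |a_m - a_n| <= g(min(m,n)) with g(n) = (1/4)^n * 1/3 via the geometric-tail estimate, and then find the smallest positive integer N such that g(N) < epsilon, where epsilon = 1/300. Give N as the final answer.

For m > n >= 1: |a_m - a_n| = sum_{k=n+1}^m (1/4)^k < sum_{k=n+1}^infinity (1/4)^k = (1/4)^(n+1) / (1 - 1/4) = (1/4)^n * (1/4) * (4/3) = (1/4)^n * 1/3.
So g(n) = (1/4)^n / 3. Since g(n) -> 0, (a_n) is Cauchy.
Now solve g(N) < 1/300: (1/4)^N / 3 < 1/300 <=> 4^N > 1 / (3 * 1/300) = 100.
Check powers of 4: 4^3 = 64 <= 100, 4^4 = 256 > 100.
So the smallest such N is 4. Check: g(4) = 1/(3 * 256) = 1/768 < 1/300.

4


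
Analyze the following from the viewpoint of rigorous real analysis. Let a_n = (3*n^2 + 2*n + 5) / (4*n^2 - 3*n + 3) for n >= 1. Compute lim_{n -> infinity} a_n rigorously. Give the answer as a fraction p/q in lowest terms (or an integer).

Divide numerator and denominator by n^2, the highest power:
numerator / n^2 = 3 + 2/n + 5/n^2
denominator / n^2 = 4 - 3/n + 3/n^2
As n -> infinity, all terms of the form c/n^k (k >= 1) tend to 0.
So numerator / n^2 -> 3 and denominator / n^2 -> 4.
Therefore lim a_n = 3/4.

3/4


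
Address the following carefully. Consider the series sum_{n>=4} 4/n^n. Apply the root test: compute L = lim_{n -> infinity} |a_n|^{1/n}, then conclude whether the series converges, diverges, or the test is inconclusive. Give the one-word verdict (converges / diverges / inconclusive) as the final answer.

Let a_n denote the general term. Form |a_n|^(1/n) and simplify:
|a_n|^(1/n) = 2^(2/n)/n
Take the limit as n -> infinity: L = 0.
Since L = 0 < 1, the root test implies convergence.

converges


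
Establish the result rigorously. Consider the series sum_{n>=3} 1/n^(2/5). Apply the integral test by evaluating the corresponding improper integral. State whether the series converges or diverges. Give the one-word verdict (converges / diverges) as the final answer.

Let f(x) = x^(-2/5). Then f is positive, continuous, and decreasing on [3, infinity), so the integral test applies.
Compute the improper integral int_{3}^infinity f(x) dx:
  antiderivative F(x) = 5*x^(3/5)/3.
  As x -> infinity, F(x) -> infinity (since p = 2/5 < 1).
  So the integral diverges. By the integral test, the series diverges.

diverges


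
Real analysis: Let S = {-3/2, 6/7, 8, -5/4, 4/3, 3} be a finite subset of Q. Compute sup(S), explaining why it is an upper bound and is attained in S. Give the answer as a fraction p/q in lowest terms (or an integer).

S is finite, so sup(S) = max(S).
Sorted decreasing:
8, 3, 4/3, 6/7, -5/4, -3/2
The extremum is 8.
For every x in S, x <= 8. And 8 is in S, so it is attained.
Therefore sup(S) = 8.

8


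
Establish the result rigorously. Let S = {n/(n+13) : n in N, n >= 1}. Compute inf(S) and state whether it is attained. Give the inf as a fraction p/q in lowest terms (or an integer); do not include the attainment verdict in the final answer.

Analysis:
- Values: 1/14, 2/15, 3/16, 4/17, ... strictly increasing.
- Minimum is 1/14 (n=1); inf = 1/14 (attained).
- n/(n+13) = 1 - 13/(n+13) -> 1 from below as n -> infinity, and never equals 1.
- So sup = 1 (not attained).
Conclusion: inf(S) = 1/14, attained in S.

1/14


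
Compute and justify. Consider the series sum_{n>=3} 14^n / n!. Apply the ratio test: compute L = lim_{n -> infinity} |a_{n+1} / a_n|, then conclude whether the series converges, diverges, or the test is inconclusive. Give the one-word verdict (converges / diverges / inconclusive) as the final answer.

Let a_n denote the general term. Form the ratio a_{n+1}/a_n and simplify:
a_{n+1}/a_n = 14/(n + 1)
Take the limit as n -> infinity: L = 0.
Since L = 0 < 1, the ratio test implies the series converges.

converges


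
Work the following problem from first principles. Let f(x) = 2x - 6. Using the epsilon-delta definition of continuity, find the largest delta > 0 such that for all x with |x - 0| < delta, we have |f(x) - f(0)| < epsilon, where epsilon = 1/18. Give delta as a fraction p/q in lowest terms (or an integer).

We compute f(0) = 2*(0) - 6 = -6.
|f(x) - f(0)| = |2x - 6 - (-6)| = |2(x - 0)| = 2|x - 0|.
We need 2|x - 0| < 1/18, i.e. |x - 0| < 1/18 / 2 = 1/36.
So any delta <= 1/36 works. Conversely, if delta > 1/36, then x = 0 + 1/36 satisfies |x - 0| = 1/36 < delta but |f(x) - f(0)| = 2 * 1/36 = 1/18, which is not < 1/18; so no larger delta works.
Hence the largest such delta is 1/36.

1/36


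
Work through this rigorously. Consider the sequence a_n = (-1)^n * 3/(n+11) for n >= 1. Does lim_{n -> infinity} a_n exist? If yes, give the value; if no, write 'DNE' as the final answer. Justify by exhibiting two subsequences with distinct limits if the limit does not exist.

Examine the behaviour of a_n along subsequences.
Even-n subsequence a_{2k} = 3/(2k+11) -> 0. Odd-n subsequence a_{2k+1} = -3/(2k+12) -> 0. Both tend to 0, which suggests the limit is 0; verify directly.
|a_n - 0| = 3/(n+11) < 3/n for every n >= 1.
Given epsilon > 0, choose a positive integer N > 3/epsilon. Then for all n >= N, |a_n| < 3/n <= 3/N < epsilon.
So by the definition of the limit, lim a_n exists and equals 0.

0


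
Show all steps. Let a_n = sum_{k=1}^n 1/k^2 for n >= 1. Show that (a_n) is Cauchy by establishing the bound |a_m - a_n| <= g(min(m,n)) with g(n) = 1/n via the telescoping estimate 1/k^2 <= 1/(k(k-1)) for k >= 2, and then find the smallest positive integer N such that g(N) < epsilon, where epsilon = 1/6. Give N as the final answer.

For m > n >= 1: |a_m - a_n| = sum_{k=n+1}^m 1/k^2.
Use 1/k^2 <= 1/(k(k-1)) = 1/(k-1) - 1/k for k >= 2:
sum_{k=n+1}^m 1/k^2 <= sum_{k=n+1}^m (1/(k-1) - 1/k) = 1/n - 1/m <= 1/n.
By symmetry the same bound holds with n,m swapped, so |a_m - a_n| <= 1/min(m,n) = g(min(m,n)). Since g(n) -> 0, (a_n) is Cauchy.
Now solve g(N) < 1/6: 1/N < 1/6 <=> N > 1/(1/6) = 6.
The smallest integer strictly greater than 6 is N = 7.
Check: g(7) = 1/7 < 1/6; g(6) = 1/6 >= 1/6. So N = 7.

7


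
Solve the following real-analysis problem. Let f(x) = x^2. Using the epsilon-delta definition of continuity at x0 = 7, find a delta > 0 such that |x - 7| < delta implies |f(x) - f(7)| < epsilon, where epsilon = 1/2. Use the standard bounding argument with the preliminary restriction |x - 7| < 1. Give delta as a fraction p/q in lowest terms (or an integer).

Factor: |x^2 - (7)^2| = |x - 7| * |x + 7|.
Impose |x - 7| < 1 first. Then |x + 7| = |(x - 7) + 2*(7)| <= |x - 7| + 2*|7| < 1 + 14 = 15.
So |x^2 - (7)^2| < delta * 15.
We need delta * 15 <= 1/2, i.e. delta <= 1/2/15 = 1/30.
Since 1/30 < 1, this is tighter than 1; take delta = 1/30.
So delta = 1/30 works.

1/30


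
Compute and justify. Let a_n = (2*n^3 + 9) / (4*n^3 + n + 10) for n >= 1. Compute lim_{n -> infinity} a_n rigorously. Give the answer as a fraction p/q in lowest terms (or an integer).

Divide numerator and denominator by n^3, the highest power:
numerator / n^3 = 2 + 9/n^3
denominator / n^3 = 4 + n^(-2) + 10/n^3
As n -> infinity, all terms of the form c/n^k (k >= 1) tend to 0.
So numerator / n^3 -> 2 and denominator / n^3 -> 4.
Therefore lim a_n = 1/2.

1/2


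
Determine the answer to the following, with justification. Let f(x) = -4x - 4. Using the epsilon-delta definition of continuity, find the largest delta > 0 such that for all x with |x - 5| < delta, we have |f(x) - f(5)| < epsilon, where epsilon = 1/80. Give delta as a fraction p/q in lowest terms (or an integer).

We compute f(5) = -4*(5) - 4 = -24.
|f(x) - f(5)| = |-4x - 4 - (-24)| = |-4(x - 5)| = 4|x - 5|.
We need 4|x - 5| < 1/80, i.e. |x - 5| < 1/80 / 4 = 1/320.
So any delta <= 1/320 works. Conversely, if delta > 1/320, then x = 5 + 1/320 satisfies |x - 5| = 1/320 < delta but |f(x) - f(5)| = 4 * 1/320 = 1/80, which is not < 1/80; so no larger delta works.
Hence the largest such delta is 1/320.

1/320


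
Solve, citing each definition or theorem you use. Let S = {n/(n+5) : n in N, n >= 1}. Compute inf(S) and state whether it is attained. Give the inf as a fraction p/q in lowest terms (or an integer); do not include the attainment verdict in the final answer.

Analysis:
- Values: 1/6, 2/7, 3/8, 4/9, ... strictly increasing.
- Minimum is 1/6 (n=1); inf = 1/6 (attained).
- n/(n+5) = 1 - 5/(n+5) -> 1 from below as n -> infinity, and never equals 1.
- So sup = 1 (not attained).
Conclusion: inf(S) = 1/6, attained in S.

1/6


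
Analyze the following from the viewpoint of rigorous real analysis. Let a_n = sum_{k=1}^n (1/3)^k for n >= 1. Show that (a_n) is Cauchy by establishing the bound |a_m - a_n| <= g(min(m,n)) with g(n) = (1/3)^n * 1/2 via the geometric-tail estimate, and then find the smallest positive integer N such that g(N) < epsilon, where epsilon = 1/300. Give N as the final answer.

For m > n >= 1: |a_m - a_n| = sum_{k=n+1}^m (1/3)^k < sum_{k=n+1}^infinity (1/3)^k = (1/3)^(n+1) / (1 - 1/3) = (1/3)^n * (1/3) * (3/2) = (1/3)^n * 1/2.
So g(n) = (1/3)^n / 2. Since g(n) -> 0, (a_n) is Cauchy.
Now solve g(N) < 1/300: (1/3)^N / 2 < 1/300 <=> 3^N > 1 / (2 * 1/300) = 150.
Check powers of 3: 3^4 = 81 <= 150, 3^5 = 243 > 150.
So the smallest such N is 5. Check: g(5) = 1/(2 * 243) = 1/486 < 1/300.

5


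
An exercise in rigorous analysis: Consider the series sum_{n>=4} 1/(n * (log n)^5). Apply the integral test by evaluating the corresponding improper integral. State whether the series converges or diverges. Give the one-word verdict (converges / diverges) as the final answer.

Let f(x) = 1/(x*log(x)^5). Then f is positive, continuous, and decreasing on [4, infinity), so the integral test applies.
Compute the improper integral int_{4}^infinity f(x) dx:
  antiderivative F(x) = -1/(4*log(x)^4).
  F(x) -> 0 as x -> infinity.  int = 0 - F(4) = 1/(4*log(4)^4) < infinity. By the integral test, the series converges.

converges


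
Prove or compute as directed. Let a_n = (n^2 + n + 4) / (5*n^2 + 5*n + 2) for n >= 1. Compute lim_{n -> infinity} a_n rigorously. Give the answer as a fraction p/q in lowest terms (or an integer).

Divide numerator and denominator by n^2, the highest power:
numerator / n^2 = 1 + 1/n + 4/n^2
denominator / n^2 = 5 + 5/n + 2/n^2
As n -> infinity, all terms of the form c/n^k (k >= 1) tend to 0.
So numerator / n^2 -> 1 and denominator / n^2 -> 5.
Therefore lim a_n = 1/5.

1/5


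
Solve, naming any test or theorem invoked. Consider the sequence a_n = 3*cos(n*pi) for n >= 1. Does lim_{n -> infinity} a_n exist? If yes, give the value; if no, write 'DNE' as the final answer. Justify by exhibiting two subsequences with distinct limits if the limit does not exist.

Examine the behaviour of a_n along subsequences.
cos(n*pi) = (-1)^n, so a_n = 3*(-1)^n. a_{2k} = 3 -> 3. a_{2k+1} = -3 -> -3.
Since these two subsequential limits are 3 and -3, distinct, the full sequence cannot converge (a convergent sequence has all subsequences tending to the same limit). So lim a_n does not exist.

DNE


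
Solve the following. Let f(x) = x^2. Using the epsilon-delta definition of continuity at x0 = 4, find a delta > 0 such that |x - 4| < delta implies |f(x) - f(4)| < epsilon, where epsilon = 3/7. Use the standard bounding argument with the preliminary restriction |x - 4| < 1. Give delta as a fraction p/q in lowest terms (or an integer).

Factor: |x^2 - (4)^2| = |x - 4| * |x + 4|.
Impose |x - 4| < 1 first. Then |x + 4| = |(x - 4) + 2*(4)| <= |x - 4| + 2*|4| < 1 + 8 = 9.
So |x^2 - (4)^2| < delta * 9.
We need delta * 9 <= 3/7, i.e. delta <= 3/7/9 = 1/21.
Since 1/21 < 1, this is tighter than 1; take delta = 1/21.
So delta = 1/21 works.

1/21


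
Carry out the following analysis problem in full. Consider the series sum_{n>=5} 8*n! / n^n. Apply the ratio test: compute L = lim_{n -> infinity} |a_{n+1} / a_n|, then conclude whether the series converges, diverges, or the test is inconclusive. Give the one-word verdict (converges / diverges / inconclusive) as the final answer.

Let a_n denote the general term. Form the ratio a_{n+1}/a_n and simplify:
a_{n+1}/a_n = (n/(n + 1))^n
Take the limit as n -> infinity: L = exp(-1).
Since L = exp(-1) < 1, the ratio test implies the series converges.

converges


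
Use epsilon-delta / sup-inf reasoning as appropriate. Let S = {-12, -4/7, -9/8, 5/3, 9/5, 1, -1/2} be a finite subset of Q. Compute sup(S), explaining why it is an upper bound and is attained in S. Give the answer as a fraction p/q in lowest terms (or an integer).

S is finite, so sup(S) = max(S).
Sorted decreasing:
9/5, 5/3, 1, -1/2, -4/7, -9/8, -12
The extremum is 9/5.
For every x in S, x <= 9/5. And 9/5 is in S, so it is attained.
Therefore sup(S) = 9/5.

9/5


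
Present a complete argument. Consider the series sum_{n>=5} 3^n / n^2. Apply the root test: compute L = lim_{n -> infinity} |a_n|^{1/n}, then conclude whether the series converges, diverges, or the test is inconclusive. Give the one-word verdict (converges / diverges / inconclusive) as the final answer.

Let a_n denote the general term. Form |a_n|^(1/n) and simplify:
|a_n|^(1/n) = 3/n^(2/n)
Take the limit as n -> infinity: L = 3.
Since L = 3 > 1, the root test implies divergence.

diverges


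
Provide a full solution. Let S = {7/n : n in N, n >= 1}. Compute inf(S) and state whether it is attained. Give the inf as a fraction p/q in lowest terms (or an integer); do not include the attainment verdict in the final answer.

Analysis:
- Values: 7, 7/2, 7/3, 7/4, ... strictly decreasing.
- The maximum is 7 (n=1); sup = 7 (attained).
- The set is bounded below by 0; 7/n -> 0 so 0 is the greatest lower bound.
- 0 is not in the set, so inf = 0 is not attained.
Conclusion: inf(S) = 0, not attained in S.

0


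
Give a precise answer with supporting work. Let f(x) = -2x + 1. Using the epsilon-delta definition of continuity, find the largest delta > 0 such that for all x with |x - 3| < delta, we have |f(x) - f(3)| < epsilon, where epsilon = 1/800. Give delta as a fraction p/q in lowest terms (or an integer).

We compute f(3) = -2*(3) + 1 = -5.
|f(x) - f(3)| = |-2x + 1 - (-5)| = |-2(x - 3)| = 2|x - 3|.
We need 2|x - 3| < 1/800, i.e. |x - 3| < 1/800 / 2 = 1/1600.
So any delta <= 1/1600 works. Conversely, if delta > 1/1600, then x = 3 + 1/1600 satisfies |x - 3| = 1/1600 < delta but |f(x) - f(3)| = 2 * 1/1600 = 1/800, which is not < 1/800; so no larger delta works.
Hence the largest such delta is 1/1600.

1/1600


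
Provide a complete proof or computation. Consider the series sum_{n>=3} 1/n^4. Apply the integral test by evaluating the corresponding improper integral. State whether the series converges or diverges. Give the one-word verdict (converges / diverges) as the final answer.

Let f(x) = x^(-4). Then f is positive, continuous, and decreasing on [3, infinity), so the integral test applies.
Compute the improper integral int_{3}^infinity f(x) dx:
  antiderivative F(x) = -1/(3*x^3).
  As x -> infinity, F(x) -> 0 (since p = 4 > 1).
  So int = F(infinity) - F(3) = 0 - (-1/81) = 1/81.
  Finite, so by the integral test, the series converges.

converges


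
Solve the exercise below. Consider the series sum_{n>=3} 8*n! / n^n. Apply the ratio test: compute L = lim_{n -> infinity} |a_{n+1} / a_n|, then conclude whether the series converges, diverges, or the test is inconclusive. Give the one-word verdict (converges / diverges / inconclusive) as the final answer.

Let a_n denote the general term. Form the ratio a_{n+1}/a_n and simplify:
a_{n+1}/a_n = (n/(n + 1))^n
Take the limit as n -> infinity: L = exp(-1).
Since L = exp(-1) < 1, the ratio test implies the series converges.

converges


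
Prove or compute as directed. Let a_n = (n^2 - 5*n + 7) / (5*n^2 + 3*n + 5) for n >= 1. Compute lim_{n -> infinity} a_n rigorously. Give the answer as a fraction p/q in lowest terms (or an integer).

Divide numerator and denominator by n^2, the highest power:
numerator / n^2 = 1 - 5/n + 7/n^2
denominator / n^2 = 5 + 3/n + 5/n^2
As n -> infinity, all terms of the form c/n^k (k >= 1) tend to 0.
So numerator / n^2 -> 1 and denominator / n^2 -> 5.
Therefore lim a_n = 1/5.

1/5


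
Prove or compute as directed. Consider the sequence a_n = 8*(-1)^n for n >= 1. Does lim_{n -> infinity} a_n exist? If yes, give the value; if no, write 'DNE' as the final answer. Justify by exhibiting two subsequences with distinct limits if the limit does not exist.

Examine the behaviour of a_n along subsequences.
Even-n subsequence a_{2k} = 8 -> 8. Odd-n subsequence a_{2k+1} = -8 -> -8.
Since these two subsequential limits are 8 and -8, distinct, the full sequence cannot converge (a convergent sequence has all subsequences tending to the same limit). So lim a_n does not exist.

DNE


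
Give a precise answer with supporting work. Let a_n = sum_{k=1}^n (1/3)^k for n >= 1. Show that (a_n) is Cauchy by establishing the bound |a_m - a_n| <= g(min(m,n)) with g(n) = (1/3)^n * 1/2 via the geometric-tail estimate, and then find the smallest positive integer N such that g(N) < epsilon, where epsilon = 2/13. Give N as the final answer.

For m > n >= 1: |a_m - a_n| = sum_{k=n+1}^m (1/3)^k < sum_{k=n+1}^infinity (1/3)^k = (1/3)^(n+1) / (1 - 1/3) = (1/3)^n * (1/3) * (3/2) = (1/3)^n * 1/2.
So g(n) = (1/3)^n / 2. Since g(n) -> 0, (a_n) is Cauchy.
Now solve g(N) < 2/13: (1/3)^N / 2 < 2/13 <=> 3^N > 1 / (2 * 2/13) = 13/4.
Check powers of 3: 3^1 = 3 <= 13/4, 3^2 = 9 > 13/4.
So the smallest such N is 2. Check: g(2) = 1/(2 * 9) = 1/18 < 2/13.

2


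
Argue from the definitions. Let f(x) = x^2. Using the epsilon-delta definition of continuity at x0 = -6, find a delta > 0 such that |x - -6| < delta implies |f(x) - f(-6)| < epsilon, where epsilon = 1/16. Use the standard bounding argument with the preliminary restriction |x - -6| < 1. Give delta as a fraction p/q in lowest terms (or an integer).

Factor: |x^2 - (-6)^2| = |x - -6| * |x + -6|.
Impose |x - -6| < 1 first. Then |x + -6| = |(x - -6) + 2*(-6)| <= |x - -6| + 2*|-6| < 1 + 12 = 13.
So |x^2 - (-6)^2| < delta * 13.
We need delta * 13 <= 1/16, i.e. delta <= 1/16/13 = 1/208.
Since 1/208 < 1, this is tighter than 1; take delta = 1/208.
So delta = 1/208 works.

1/208


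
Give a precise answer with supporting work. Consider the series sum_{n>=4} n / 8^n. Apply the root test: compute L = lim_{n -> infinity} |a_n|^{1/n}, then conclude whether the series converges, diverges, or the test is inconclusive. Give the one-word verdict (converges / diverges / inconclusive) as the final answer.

Let a_n denote the general term. Form |a_n|^(1/n) and simplify:
|a_n|^(1/n) = n^(1/n)/8
Take the limit as n -> infinity: L = 1/8.
Since L = 1/8 < 1, the root test implies convergence.

converges


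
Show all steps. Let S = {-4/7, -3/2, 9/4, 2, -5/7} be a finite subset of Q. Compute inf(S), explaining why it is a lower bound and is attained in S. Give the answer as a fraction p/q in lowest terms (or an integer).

S is finite, so inf(S) = min(S).
Sorted increasing:
-3/2, -5/7, -4/7, 2, 9/4
The extremum is -3/2.
For every x in S, x >= -3/2. And -3/2 is in S, so it is attained.
Therefore inf(S) = -3/2.

-3/2


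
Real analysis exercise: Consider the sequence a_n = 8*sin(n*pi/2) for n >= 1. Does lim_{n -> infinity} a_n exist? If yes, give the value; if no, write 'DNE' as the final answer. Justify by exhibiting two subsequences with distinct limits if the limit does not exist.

Examine the behaviour of a_n along subsequences.
a_{4k+1} = 8*sin(pi/2 + 2k*pi) = 8 -> 8. a_{4k+3} = 8*sin(3pi/2 + 2k*pi) = -8 -> -8.
Since these two subsequential limits are 8 and -8, distinct, the full sequence cannot converge (a convergent sequence has all subsequences tending to the same limit). So lim a_n does not exist.

DNE


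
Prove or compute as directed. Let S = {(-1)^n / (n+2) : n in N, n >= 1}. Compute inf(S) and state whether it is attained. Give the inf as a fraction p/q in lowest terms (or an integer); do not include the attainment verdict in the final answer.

Analysis:
- Values: -1/3, 1/4, -1/5, 1/6, -1/7, ...
- Positive terms (even n): 1/(2+2), 1/(4+2), ... decreasing -> max = 1/4 (n=2).
- Negative terms (odd n): -1/(1+2), -1/(3+2), ... increasing -> min = -1/3 (n=1).
- So sup = 1/4 (attained at n=2); inf = -1/3 (attained at n=1).
Conclusion: inf(S) = -1/3, attained in S.

-1/3


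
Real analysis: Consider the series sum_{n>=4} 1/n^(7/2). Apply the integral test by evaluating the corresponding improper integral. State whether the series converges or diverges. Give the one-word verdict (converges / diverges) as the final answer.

Let f(x) = x^(-7/2). Then f is positive, continuous, and decreasing on [4, infinity), so the integral test applies.
Compute the improper integral int_{4}^infinity f(x) dx:
  antiderivative F(x) = -2/(5*x^(5/2)).
  As x -> infinity, F(x) -> 0 (since p = 7/2 > 1).
  So int = F(infinity) - F(4) = 0 - (-1/80) = 1/80.
  Finite, so by the integral test, the series converges.

converges


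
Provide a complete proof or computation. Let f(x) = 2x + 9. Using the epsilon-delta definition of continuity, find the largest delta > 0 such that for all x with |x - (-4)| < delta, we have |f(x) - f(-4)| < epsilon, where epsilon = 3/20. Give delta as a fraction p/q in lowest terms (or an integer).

We compute f(-4) = 2*(-4) + 9 = 1.
|f(x) - f(-4)| = |2x + 9 - (1)| = |2(x - (-4))| = 2|x - (-4)|.
We need 2|x - (-4)| < 3/20, i.e. |x - (-4)| < 3/20 / 2 = 3/40.
So any delta <= 3/40 works. Conversely, if delta > 3/40, then x = -4 + 3/40 satisfies |x - (-4)| = 3/40 < delta but |f(x) - f(-4)| = 2 * 3/40 = 3/20, which is not < 3/20; so no larger delta works.
Hence the largest such delta is 3/40.

3/40


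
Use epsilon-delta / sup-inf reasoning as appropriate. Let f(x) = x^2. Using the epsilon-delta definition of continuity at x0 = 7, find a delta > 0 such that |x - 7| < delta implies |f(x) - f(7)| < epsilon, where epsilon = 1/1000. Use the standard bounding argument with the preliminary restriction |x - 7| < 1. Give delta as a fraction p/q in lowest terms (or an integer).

Factor: |x^2 - (7)^2| = |x - 7| * |x + 7|.
Impose |x - 7| < 1 first. Then |x + 7| = |(x - 7) + 2*(7)| <= |x - 7| + 2*|7| < 1 + 14 = 15.
So |x^2 - (7)^2| < delta * 15.
We need delta * 15 <= 1/1000, i.e. delta <= 1/1000/15 = 1/15000.
Since 1/15000 < 1, this is tighter than 1; take delta = 1/15000.
So delta = 1/15000 works.

1/15000


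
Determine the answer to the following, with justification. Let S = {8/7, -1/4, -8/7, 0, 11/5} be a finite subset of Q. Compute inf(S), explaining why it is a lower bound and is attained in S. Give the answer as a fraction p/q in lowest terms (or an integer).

S is finite, so inf(S) = min(S).
Sorted increasing:
-8/7, -1/4, 0, 8/7, 11/5
The extremum is -8/7.
For every x in S, x >= -8/7. And -8/7 is in S, so it is attained.
Therefore inf(S) = -8/7.

-8/7


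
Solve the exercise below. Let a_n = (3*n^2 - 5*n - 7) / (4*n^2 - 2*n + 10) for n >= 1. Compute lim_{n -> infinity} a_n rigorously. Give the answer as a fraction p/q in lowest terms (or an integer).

Divide numerator and denominator by n^2, the highest power:
numerator / n^2 = 3 - 5/n - 7/n^2
denominator / n^2 = 4 - 2/n + 10/n^2
As n -> infinity, all terms of the form c/n^k (k >= 1) tend to 0.
So numerator / n^2 -> 3 and denominator / n^2 -> 4.
Therefore lim a_n = 3/4.

3/4


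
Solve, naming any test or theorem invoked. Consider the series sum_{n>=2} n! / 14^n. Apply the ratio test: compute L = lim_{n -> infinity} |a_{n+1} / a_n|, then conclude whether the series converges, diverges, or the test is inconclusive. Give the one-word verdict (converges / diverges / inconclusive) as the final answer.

Let a_n denote the general term. Form the ratio a_{n+1}/a_n and simplify:
a_{n+1}/a_n = n/14 + 1/14
Take the limit as n -> infinity: L = infinity.
Since L = infinity > 1 (or L = infinity), the ratio test implies the series diverges.

diverges


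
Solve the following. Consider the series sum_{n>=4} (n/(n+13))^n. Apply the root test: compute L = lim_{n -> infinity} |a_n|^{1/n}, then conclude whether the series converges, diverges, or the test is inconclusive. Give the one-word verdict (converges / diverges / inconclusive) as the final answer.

Let a_n denote the general term. Form |a_n|^(1/n) and simplify:
|a_n|^(1/n) = n/(n + 13)
Take the limit as n -> infinity: L = 1.
Since L = 1, the root test is inconclusive. (In fact a_n = (n/(n+13))^n -> e^(-13) != 0, so the nth-term test shows divergence; but the root test itself gives no conclusion.)

inconclusive


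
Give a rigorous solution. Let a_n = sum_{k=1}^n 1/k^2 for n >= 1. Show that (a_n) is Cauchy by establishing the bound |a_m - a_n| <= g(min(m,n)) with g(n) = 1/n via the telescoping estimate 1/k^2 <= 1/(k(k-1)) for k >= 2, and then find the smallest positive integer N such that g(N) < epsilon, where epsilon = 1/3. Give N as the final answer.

For m > n >= 1: |a_m - a_n| = sum_{k=n+1}^m 1/k^2.
Use 1/k^2 <= 1/(k(k-1)) = 1/(k-1) - 1/k for k >= 2:
sum_{k=n+1}^m 1/k^2 <= sum_{k=n+1}^m (1/(k-1) - 1/k) = 1/n - 1/m <= 1/n.
By symmetry the same bound holds with n,m swapped, so |a_m - a_n| <= 1/min(m,n) = g(min(m,n)). Since g(n) -> 0, (a_n) is Cauchy.
Now solve g(N) < 1/3: 1/N < 1/3 <=> N > 1/(1/3) = 3.
The smallest integer strictly greater than 3 is N = 4.
Check: g(4) = 1/4 < 1/3; g(3) = 1/3 >= 1/3. So N = 4.

4


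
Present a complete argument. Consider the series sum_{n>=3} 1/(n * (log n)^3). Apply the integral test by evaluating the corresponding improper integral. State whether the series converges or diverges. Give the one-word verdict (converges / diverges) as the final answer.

Let f(x) = 1/(x*log(x)^3). Then f is positive, continuous, and decreasing on [3, infinity), so the integral test applies.
Compute the improper integral int_{3}^infinity f(x) dx:
  antiderivative F(x) = -1/(2*log(x)^2).
  F(x) -> 0 as x -> infinity.  int = 0 - F(3) = 1/(2*log(3)^2) < infinity. By the integral test, the series converges.

converges


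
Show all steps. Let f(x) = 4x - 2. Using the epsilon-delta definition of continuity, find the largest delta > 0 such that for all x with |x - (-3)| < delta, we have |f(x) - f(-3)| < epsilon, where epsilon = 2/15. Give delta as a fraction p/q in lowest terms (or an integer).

We compute f(-3) = 4*(-3) - 2 = -14.
|f(x) - f(-3)| = |4x - 2 - (-14)| = |4(x - (-3))| = 4|x - (-3)|.
We need 4|x - (-3)| < 2/15, i.e. |x - (-3)| < 2/15 / 4 = 1/30.
So any delta <= 1/30 works. Conversely, if delta > 1/30, then x = -3 + 1/30 satisfies |x - (-3)| = 1/30 < delta but |f(x) - f(-3)| = 4 * 1/30 = 2/15, which is not < 2/15; so no larger delta works.
Hence the largest such delta is 1/30.

1/30


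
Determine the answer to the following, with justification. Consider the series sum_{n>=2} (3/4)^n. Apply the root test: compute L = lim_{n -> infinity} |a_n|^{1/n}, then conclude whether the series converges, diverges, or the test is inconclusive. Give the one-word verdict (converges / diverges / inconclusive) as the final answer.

Let a_n denote the general term. Form |a_n|^(1/n) and simplify:
|a_n|^(1/n) = 3/4
Take the limit as n -> infinity: L = 3/4.
Since L = 3/4 < 1, the root test implies convergence.

converges


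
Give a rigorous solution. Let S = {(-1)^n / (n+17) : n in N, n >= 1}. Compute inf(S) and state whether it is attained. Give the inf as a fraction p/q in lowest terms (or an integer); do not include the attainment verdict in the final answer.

Analysis:
- Values: -1/18, 1/19, -1/20, 1/21, -1/22, ...
- Positive terms (even n): 1/(2+17), 1/(4+17), ... decreasing -> max = 1/19 (n=2).
- Negative terms (odd n): -1/(1+17), -1/(3+17), ... increasing -> min = -1/18 (n=1).
- So sup = 1/19 (attained at n=2); inf = -1/18 (attained at n=1).
Conclusion: inf(S) = -1/18, attained in S.

-1/18


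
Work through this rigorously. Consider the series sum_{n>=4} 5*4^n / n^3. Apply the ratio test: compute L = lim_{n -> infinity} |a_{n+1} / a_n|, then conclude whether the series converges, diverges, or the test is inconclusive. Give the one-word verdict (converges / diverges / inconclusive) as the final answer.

Let a_n denote the general term. Form the ratio a_{n+1}/a_n and simplify:
a_{n+1}/a_n = 4*n^3/(n + 1)^3
Take the limit as n -> infinity: L = 4.
Since L = 4 > 1 (or L = infinity), the ratio test implies the series diverges.

diverges


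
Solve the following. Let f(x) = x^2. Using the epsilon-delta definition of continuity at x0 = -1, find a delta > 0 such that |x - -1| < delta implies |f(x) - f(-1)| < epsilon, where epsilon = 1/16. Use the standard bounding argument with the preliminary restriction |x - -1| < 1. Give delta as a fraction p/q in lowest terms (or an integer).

Factor: |x^2 - (-1)^2| = |x - -1| * |x + -1|.
Impose |x - -1| < 1 first. Then |x + -1| = |(x - -1) + 2*(-1)| <= |x - -1| + 2*|-1| < 1 + 2 = 3.
So |x^2 - (-1)^2| < delta * 3.
We need delta * 3 <= 1/16, i.e. delta <= 1/16/3 = 1/48.
Since 1/48 < 1, this is tighter than 1; take delta = 1/48.
So delta = 1/48 works.

1/48


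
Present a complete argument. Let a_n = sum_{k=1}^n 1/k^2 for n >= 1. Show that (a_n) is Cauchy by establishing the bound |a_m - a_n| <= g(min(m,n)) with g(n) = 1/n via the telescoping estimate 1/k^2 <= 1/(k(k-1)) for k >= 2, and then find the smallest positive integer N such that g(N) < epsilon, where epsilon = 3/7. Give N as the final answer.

For m > n >= 1: |a_m - a_n| = sum_{k=n+1}^m 1/k^2.
Use 1/k^2 <= 1/(k(k-1)) = 1/(k-1) - 1/k for k >= 2:
sum_{k=n+1}^m 1/k^2 <= sum_{k=n+1}^m (1/(k-1) - 1/k) = 1/n - 1/m <= 1/n.
By symmetry the same bound holds with n,m swapped, so |a_m - a_n| <= 1/min(m,n) = g(min(m,n)). Since g(n) -> 0, (a_n) is Cauchy.
Now solve g(N) < 3/7: 1/N < 3/7 <=> N > 1/(3/7) = 7/3.
The smallest integer strictly greater than 7/3 is N = 3.
Check: g(3) = 1/3 < 3/7; g(2) = 1/2 >= 3/7. So N = 3.

3


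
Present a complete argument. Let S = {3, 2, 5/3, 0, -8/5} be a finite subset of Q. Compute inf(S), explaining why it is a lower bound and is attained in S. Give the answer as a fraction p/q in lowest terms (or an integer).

S is finite, so inf(S) = min(S).
Sorted increasing:
-8/5, 0, 5/3, 2, 3
The extremum is -8/5.
For every x in S, x >= -8/5. And -8/5 is in S, so it is attained.
Therefore inf(S) = -8/5.

-8/5


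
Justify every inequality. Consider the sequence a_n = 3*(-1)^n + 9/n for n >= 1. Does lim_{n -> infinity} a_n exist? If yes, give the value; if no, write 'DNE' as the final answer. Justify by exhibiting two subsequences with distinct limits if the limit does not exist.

Examine the behaviour of a_n along subsequences.
a_{2k} = 3 + 9/(2k) -> 3. a_{2k+1} = -3 + 9/(2k+1) -> -3.
Since these two subsequential limits are 3 and -3, distinct, the full sequence cannot converge (a convergent sequence has all subsequences tending to the same limit). So lim a_n does not exist.

DNE


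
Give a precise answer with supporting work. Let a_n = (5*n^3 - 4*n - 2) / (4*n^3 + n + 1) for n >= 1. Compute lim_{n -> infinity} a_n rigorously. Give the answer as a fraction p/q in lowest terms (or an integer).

Divide numerator and denominator by n^3, the highest power:
numerator / n^3 = 5 - 4/n^2 - 2/n^3
denominator / n^3 = 4 + n^(-2) + n^(-3)
As n -> infinity, all terms of the form c/n^k (k >= 1) tend to 0.
So numerator / n^3 -> 5 and denominator / n^3 -> 4.
Therefore lim a_n = 5/4.

5/4


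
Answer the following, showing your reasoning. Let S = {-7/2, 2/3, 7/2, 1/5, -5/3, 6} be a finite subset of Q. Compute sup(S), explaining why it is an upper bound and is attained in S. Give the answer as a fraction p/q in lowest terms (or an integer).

S is finite, so sup(S) = max(S).
Sorted decreasing:
6, 7/2, 2/3, 1/5, -5/3, -7/2
The extremum is 6.
For every x in S, x <= 6. And 6 is in S, so it is attained.
Therefore sup(S) = 6.

6


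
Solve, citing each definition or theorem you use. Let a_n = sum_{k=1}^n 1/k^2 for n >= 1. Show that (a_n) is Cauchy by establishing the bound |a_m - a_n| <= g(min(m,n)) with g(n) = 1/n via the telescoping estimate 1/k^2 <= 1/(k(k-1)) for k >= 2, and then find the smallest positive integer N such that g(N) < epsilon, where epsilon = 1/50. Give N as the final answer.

For m > n >= 1: |a_m - a_n| = sum_{k=n+1}^m 1/k^2.
Use 1/k^2 <= 1/(k(k-1)) = 1/(k-1) - 1/k for k >= 2:
sum_{k=n+1}^m 1/k^2 <= sum_{k=n+1}^m (1/(k-1) - 1/k) = 1/n - 1/m <= 1/n.
By symmetry the same bound holds with n,m swapped, so |a_m - a_n| <= 1/min(m,n) = g(min(m,n)). Since g(n) -> 0, (a_n) is Cauchy.
Now solve g(N) < 1/50: 1/N < 1/50 <=> N > 1/(1/50) = 50.
The smallest integer strictly greater than 50 is N = 51.
Check: g(51) = 1/51 < 1/50; g(50) = 1/50 >= 1/50. So N = 51.

51


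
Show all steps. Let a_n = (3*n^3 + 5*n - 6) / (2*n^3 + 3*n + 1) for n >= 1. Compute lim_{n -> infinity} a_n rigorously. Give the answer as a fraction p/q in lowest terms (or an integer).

Divide numerator and denominator by n^3, the highest power:
numerator / n^3 = 3 + 5/n^2 - 6/n^3
denominator / n^3 = 2 + 3/n^2 + n^(-3)
As n -> infinity, all terms of the form c/n^k (k >= 1) tend to 0.
So numerator / n^3 -> 3 and denominator / n^3 -> 2.
Therefore lim a_n = 3/2.

3/2


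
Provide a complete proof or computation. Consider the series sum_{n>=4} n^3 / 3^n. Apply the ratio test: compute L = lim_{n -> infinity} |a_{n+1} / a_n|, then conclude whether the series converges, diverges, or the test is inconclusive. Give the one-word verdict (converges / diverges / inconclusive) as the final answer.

Let a_n denote the general term. Form the ratio a_{n+1}/a_n and simplify:
a_{n+1}/a_n = (n + 1)^3/(3*n^3)
Take the limit as n -> infinity: L = 1/3.
Since L = 1/3 < 1, the ratio test implies the series converges.

converges


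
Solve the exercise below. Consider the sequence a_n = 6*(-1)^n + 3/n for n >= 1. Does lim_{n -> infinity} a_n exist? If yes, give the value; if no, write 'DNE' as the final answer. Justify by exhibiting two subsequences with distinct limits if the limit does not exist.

Examine the behaviour of a_n along subsequences.
a_{2k} = 6 + 3/(2k) -> 6. a_{2k+1} = -6 + 3/(2k+1) -> -6.
Since these two subsequential limits are 6 and -6, distinct, the full sequence cannot converge (a convergent sequence has all subsequences tending to the same limit). So lim a_n does not exist.

DNE


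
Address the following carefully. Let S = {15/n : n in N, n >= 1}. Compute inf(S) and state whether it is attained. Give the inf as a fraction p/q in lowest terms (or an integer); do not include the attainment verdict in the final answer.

Analysis:
- Values: 15, 15/2, 5, 15/4, ... strictly decreasing.
- The maximum is 15 (n=1); sup = 15 (attained).
- The set is bounded below by 0; 15/n -> 0 so 0 is the greatest lower bound.
- 0 is not in the set, so inf = 0 is not attained.
Conclusion: inf(S) = 0, not attained in S.

0


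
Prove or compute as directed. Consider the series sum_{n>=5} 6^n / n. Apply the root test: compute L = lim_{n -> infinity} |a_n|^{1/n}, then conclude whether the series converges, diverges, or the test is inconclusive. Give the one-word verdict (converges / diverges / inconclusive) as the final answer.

Let a_n denote the general term. Form |a_n|^(1/n) and simplify:
|a_n|^(1/n) = 6/n^(1/n)
Take the limit as n -> infinity: L = 6.
Since L = 6 > 1, the root test implies divergence.

diverges


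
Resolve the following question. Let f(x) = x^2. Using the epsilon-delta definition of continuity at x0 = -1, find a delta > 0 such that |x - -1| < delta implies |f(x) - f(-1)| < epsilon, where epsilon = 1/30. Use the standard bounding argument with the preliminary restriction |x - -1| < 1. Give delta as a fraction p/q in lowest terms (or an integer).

Factor: |x^2 - (-1)^2| = |x - -1| * |x + -1|.
Impose |x - -1| < 1 first. Then |x + -1| = |(x - -1) + 2*(-1)| <= |x - -1| + 2*|-1| < 1 + 2 = 3.
So |x^2 - (-1)^2| < delta * 3.
We need delta * 3 <= 1/30, i.e. delta <= 1/30/3 = 1/90.
Since 1/90 < 1, this is tighter than 1; take delta = 1/90.
So delta = 1/90 works.

1/90


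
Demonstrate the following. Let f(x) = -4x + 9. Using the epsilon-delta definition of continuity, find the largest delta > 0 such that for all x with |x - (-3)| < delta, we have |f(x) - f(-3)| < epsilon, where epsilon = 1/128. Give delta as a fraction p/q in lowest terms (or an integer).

We compute f(-3) = -4*(-3) + 9 = 21.
|f(x) - f(-3)| = |-4x + 9 - (21)| = |-4(x - (-3))| = 4|x - (-3)|.
We need 4|x - (-3)| < 1/128, i.e. |x - (-3)| < 1/128 / 4 = 1/512.
So any delta <= 1/512 works. Conversely, if delta > 1/512, then x = -3 + 1/512 satisfies |x - (-3)| = 1/512 < delta but |f(x) - f(-3)| = 4 * 1/512 = 1/128, which is not < 1/128; so no larger delta works.
Hence the largest such delta is 1/512.

1/512
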